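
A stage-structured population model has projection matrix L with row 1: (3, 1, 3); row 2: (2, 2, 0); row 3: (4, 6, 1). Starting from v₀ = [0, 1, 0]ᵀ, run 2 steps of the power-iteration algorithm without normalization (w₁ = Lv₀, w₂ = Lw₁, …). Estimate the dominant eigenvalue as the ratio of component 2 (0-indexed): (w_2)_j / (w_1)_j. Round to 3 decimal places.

w1 = Lv₀ = (1, 2, 6)
w2 = Lw1 = (23, 6, 22)
Ratio at component: 22 / 6 = 3.667

3.667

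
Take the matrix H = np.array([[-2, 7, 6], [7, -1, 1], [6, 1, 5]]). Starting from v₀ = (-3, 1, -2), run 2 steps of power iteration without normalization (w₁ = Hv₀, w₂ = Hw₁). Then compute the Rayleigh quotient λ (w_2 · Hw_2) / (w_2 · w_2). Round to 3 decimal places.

λ ≈ 3.639

w1 = Hv₀ = ((-2)·(-3) + 7·1 + 6·(-2); 7·(-3) + (-1)·1 + 1·(-2); 6·(-3) + 1·1 + 5·(-2)) = (1, -24, -27)
w2 = Hw1 = ((-2)·1 + 7·(-24) + 6·(-27); 7·1 + (-1)·(-24) + 1·(-27); 6·1 + 1·(-24) + 5·(-27)) = (-332, 4, -153)
Hw2 = (-226, -2481, -2753)
w2·Hw2 = (-332)·(-226) + 4·(-2481) + (-153)·(-2753) = 486317; w2·w2 = (-332)·(-332) + 4·4 + (-153)·(-153) = 133649
λ ≈ 486317/133649 = 3.639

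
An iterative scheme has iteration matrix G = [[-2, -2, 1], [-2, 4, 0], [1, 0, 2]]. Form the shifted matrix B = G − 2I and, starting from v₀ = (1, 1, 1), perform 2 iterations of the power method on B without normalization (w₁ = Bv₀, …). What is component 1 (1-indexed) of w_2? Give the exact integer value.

21

B = G − 2I has rows (-4, -2, 1); (-2, 2, 0); (1, 0, 0)
w1 = Bv₀ = (-5, 0, 1)
w2 = Bw1 = (21, 10, -5)
Requested component of w2: 21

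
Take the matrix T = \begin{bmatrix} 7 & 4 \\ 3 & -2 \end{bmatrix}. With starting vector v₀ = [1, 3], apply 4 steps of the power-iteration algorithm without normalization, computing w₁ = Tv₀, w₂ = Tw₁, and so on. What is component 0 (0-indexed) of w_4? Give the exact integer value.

8641

w1 = Tv₀ = (7·1 + 4·3; 3·1 + (-2)·3) = (19, -3)
w2 = Tw1 = (7·19 + 4·(-3); 3·19 + (-2)·(-3)) = (121, 63)
w3 = Tw2 = (1099, 237)
w4 = Tw3 = (8641, 2823)
The requested component of w4 is 8641.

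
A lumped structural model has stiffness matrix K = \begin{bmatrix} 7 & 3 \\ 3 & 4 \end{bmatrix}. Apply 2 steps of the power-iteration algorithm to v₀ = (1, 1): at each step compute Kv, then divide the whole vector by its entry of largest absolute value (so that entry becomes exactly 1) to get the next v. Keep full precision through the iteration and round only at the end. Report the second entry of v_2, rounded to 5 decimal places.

Kv0 = (10.000000, 7.000000); divide by 10.000000 → v1 = (1.000000, 0.700000)
Kv1 = (9.100000, 5.800000); divide by 9.100000 → v2 = (1.000000, 0.637363)
Requested entry of v2: 58/91 = 0.63736

0.63736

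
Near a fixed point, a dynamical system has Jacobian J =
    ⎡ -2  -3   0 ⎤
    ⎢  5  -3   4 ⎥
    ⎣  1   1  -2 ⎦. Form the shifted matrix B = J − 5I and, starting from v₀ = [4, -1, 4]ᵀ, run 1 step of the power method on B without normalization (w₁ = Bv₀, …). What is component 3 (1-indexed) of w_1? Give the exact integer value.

-25

B = J − 5I has rows (-7, -3, 0); (5, -8, 4); (1, 1, -7)
w1 = Bv₀ = ((-7)·4 + (-3)·(-1) + 0·4; 5·4 + (-8)·(-1) + 4·4; 1·4 + 1·(-1) + (-7)·4) = (-25, 44, -25)
Requested component of w1: -25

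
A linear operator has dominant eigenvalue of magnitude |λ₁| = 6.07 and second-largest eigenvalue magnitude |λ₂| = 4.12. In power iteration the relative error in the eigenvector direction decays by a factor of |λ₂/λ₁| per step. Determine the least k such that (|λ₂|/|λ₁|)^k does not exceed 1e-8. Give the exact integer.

48

|λ₂/λ₁| = 4.12/6.07 = 0.67875
Need k ≥ ln(1e-8) / ln(0.67875) = -18.4207 / -0.3875 ≈ 47.537
Smallest integer k satisfying the bound: 48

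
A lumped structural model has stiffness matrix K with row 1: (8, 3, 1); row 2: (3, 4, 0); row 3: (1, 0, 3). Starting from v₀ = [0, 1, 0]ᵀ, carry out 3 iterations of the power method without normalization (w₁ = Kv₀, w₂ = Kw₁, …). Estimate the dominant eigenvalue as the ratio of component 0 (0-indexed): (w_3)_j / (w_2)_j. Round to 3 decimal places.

w1 = Kv₀ = (8·0 + 3·1 + 1·0; 3·0 + 4·1 + 0·0; 1·0 + 0·1 + 3·0) = (3, 4, 0)
w2 = Kw1 = (8·3 + 3·4 + 1·0; 3·3 + 4·4 + 0·0; 1·3 + 0·4 + 3·0) = (36, 25, 3)
w3 = Kw2 = (366, 208, 45)
Ratio at component: 366 / 36 = 10.167

10.167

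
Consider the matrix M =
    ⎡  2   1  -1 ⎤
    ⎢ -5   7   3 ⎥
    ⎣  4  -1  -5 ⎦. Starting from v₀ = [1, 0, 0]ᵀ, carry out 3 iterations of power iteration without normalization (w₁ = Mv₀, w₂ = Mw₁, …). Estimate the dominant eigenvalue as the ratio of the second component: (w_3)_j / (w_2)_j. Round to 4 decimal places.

w1 = Mv₀ = (2·1 + 1·0 + (-1)·0; (-5)·1 + 7·0 + 3·0; 4·1 + (-1)·0 + (-5)·0) = (2, -5, 4)
w2 = Mw1 = (2·2 + 1·(-5) + (-1)·4; (-5)·2 + 7·(-5) + 3·4; 4·2 + (-1)·(-5) + (-5)·4) = (-5, -33, -7)
w3 = Mw2 = (-36, -227, 48)
Ratio at component: -227 / -33 = 6.8788

6.8788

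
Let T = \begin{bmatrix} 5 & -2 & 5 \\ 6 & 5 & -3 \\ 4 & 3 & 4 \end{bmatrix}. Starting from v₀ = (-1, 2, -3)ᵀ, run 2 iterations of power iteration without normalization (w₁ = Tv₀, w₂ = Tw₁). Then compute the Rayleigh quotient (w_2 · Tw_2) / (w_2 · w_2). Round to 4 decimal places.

w1 = Tv₀ = (5·(-1) + (-2)·2 + 5·(-3); 6·(-1) + 5·2 + (-3)·(-3); 4·(-1) + 3·2 + 4·(-3)) = (-24, 13, -10)
w2 = Tw1 = (5·(-24) + (-2)·13 + 5·(-10); 6·(-24) + 5·13 + (-3)·(-10); 4·(-24) + 3·13 + 4·(-10)) = (-196, -49, -97)
Tw2 = (-1367, -1130, -1319)
w2·Tw2 = (-196)·(-1367) + (-49)·(-1130) + (-97)·(-1319) = 451245; w2·w2 = (-196)·(-196) + (-49)·(-49) + (-97)·(-97) = 50226
λ ≈ 451245/50226 = 8.9843

λ ≈ 8.9843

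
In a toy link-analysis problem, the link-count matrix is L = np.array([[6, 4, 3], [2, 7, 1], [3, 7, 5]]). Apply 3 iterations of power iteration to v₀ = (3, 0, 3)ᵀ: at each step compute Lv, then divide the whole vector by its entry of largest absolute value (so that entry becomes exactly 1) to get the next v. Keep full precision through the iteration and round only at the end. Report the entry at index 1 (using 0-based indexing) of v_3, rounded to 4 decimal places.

Lv0 = (27.00000, 9.00000, 24.00000); divide by 27.00000 → v1 = (1.00000, 0.33333, 0.88889)
Lv1 = (10.00000, 5.22222, 9.77778); divide by 10.00000 → v2 = (1.00000, 0.52222, 0.97778)
Lv2 = (11.02222, 6.63333, 11.54444); divide by 11.54444 → v3 = (0.95476, 0.57459, 1.00000)
Requested entry of v3: 1791/3117 = 0.5746

0.5746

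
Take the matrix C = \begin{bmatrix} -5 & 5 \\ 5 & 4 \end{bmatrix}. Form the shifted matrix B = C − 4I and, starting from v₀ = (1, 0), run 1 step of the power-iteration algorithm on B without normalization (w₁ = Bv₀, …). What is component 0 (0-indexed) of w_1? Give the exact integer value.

B = C − 4I has rows (-9, 5); (5, 0)
w1 = Bv₀ = (-9, 5)
Requested component of w1: -9

-9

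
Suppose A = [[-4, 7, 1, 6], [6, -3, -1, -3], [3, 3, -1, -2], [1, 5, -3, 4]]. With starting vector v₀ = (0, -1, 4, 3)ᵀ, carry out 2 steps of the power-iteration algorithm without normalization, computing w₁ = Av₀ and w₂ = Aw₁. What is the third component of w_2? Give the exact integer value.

w1 = Av₀ = (15, -10, -13, -5)
w2 = Aw1 = (-173, 148, 38, -16)
The requested component of w2 is 38.

38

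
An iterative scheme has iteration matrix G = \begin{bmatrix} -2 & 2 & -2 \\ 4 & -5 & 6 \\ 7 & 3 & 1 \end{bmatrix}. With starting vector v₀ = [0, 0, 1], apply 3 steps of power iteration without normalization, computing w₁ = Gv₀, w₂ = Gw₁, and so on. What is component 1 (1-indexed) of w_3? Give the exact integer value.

w1 = Gv₀ = ((-2)·0 + 2·0 + (-2)·1; 4·0 + (-5)·0 + 6·1; 7·0 + 3·0 + 1·1) = (-2, 6, 1)
w2 = Gw1 = ((-2)·(-2) + 2·6 + (-2)·1; 4·(-2) + (-5)·6 + 6·1; 7·(-2) + 3·6 + 1·1) = (14, -32, 5)
w3 = Gw2 = (-102, 246, 7)
The requested component of w3 is -102.

-102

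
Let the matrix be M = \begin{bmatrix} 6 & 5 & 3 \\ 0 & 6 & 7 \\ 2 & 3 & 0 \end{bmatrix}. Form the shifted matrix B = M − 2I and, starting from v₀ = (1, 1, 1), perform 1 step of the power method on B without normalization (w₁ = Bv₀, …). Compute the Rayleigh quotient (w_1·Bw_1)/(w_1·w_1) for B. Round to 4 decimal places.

8.0730

B = M − 2I has rows (4, 5, 3); (0, 4, 7); (2, 3, -2)
w1 = Bv₀ = (4·1 + 5·1 + 3·1; 0·1 + 4·1 + 7·1; 2·1 + 3·1 + (-2)·1) = (12, 11, 3)
Bw1 = (112, 65, 51)
w1·Bw1 = 2212; w1·w1 = 274; μ ≈ 2212/274 = 8.0730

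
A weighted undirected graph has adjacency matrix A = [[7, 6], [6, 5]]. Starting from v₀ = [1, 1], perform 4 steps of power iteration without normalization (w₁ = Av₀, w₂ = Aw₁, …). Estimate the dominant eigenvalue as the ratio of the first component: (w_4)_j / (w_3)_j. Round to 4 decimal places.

w1 = Av₀ = (13, 11)
w2 = Aw1 = (157, 133)
w3 = Aw2 = (1897, 1607)
w4 = Aw3 = (22921, 19417)
Ratio at component: 22921 / 1897 = 12.0828

12.0828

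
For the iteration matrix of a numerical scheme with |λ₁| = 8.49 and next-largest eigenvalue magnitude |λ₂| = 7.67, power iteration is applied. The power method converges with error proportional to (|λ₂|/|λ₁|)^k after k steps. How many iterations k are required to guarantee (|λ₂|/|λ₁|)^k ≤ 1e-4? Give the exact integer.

|λ₂/λ₁| = 7.67/8.49 = 0.90342
Need k ≥ ln(1e-4) / ln(0.90342) = -9.2103 / -0.1016 ≈ 90.678
Smallest integer k satisfying the bound: 91

91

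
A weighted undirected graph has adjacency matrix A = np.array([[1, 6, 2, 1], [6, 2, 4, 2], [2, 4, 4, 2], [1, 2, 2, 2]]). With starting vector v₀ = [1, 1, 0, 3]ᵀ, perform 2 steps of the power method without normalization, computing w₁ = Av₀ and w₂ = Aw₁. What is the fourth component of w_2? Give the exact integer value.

w1 = Av₀ = (1·1 + 6·1 + 2·0 + 1·3; 6·1 + 2·1 + 4·0 + 2·3; 2·1 + 4·1 + 4·0 + 2·3; 1·1 + 2·1 + 2·0 + 2·3) = (10, 14, 12, 9)
w2 = Aw1 = (1·10 + 6·14 + 2·12 + 1·9; 6·10 + 2·14 + 4·12 + 2·9; 2·10 + 4·14 + 4·12 + 2·9; 1·10 + 2·14 + 2·12 + 2·9) = (127, 154, 142, 80)
The requested component of w2 is 80.

80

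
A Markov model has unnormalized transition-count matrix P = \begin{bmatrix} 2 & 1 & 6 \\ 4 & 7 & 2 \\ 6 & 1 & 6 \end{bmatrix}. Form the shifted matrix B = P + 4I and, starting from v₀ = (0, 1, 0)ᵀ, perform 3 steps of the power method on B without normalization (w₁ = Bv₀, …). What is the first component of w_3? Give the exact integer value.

427

B = P + 4I has rows (6, 1, 6); (4, 11, 2); (6, 1, 10)
w1 = Bv₀ = (6·0 + 1·1 + 6·0; 4·0 + 11·1 + 2·0; 6·0 + 1·1 + 10·0) = (1, 11, 1)
w2 = Bw1 = (6·1 + 1·11 + 6·1; 4·1 + 11·11 + 2·1; 6·1 + 1·11 + 10·1) = (23, 127, 27)
w3 = Bw2 = (427, 1543, 535)
Requested component of w3: 427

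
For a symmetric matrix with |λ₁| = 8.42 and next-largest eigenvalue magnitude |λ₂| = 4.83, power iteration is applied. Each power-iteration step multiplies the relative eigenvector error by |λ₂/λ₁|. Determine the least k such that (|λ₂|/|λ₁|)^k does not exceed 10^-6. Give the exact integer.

|λ₂/λ₁| = 4.83/8.42 = 0.57363
Need k ≥ ln(10^-6) / ln(0.57363) = -13.8155 / -0.5558 ≈ 24.859
Smallest integer k satisfying the bound: 25

25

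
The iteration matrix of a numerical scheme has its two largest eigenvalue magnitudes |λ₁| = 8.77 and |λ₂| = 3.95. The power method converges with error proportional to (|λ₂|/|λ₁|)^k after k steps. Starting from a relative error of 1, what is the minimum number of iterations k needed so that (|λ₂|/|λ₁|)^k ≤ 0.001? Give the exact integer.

9

|λ₂/λ₁| = 3.95/8.77 = 0.45040
Need k ≥ ln(0.001) / ln(0.45040) = -6.9078 / -0.7976 ≈ 8.660
Smallest integer k satisfying the bound: 9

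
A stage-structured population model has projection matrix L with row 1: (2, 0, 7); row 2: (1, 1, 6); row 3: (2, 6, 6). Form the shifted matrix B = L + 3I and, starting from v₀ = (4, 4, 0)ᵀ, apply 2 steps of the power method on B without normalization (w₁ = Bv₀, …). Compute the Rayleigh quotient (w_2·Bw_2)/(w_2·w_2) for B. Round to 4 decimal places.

B = L + 3I has rows (5, 0, 7); (1, 4, 6); (2, 6, 9)
w1 = Bv₀ = (5·4 + 0·4 + 7·0; 1·4 + 4·4 + 6·0; 2·4 + 6·4 + 9·0) = (20, 20, 32)
w2 = Bw1 = (5·20 + 0·20 + 7·32; 1·20 + 4·20 + 6·32; 2·20 + 6·20 + 9·32) = (324, 292, 448)
Bw2 = (4756, 4180, 6432)
w2·Bw2 = 5643040; w2·w2 = 390944; μ ≈ 5643040/390944 = 14.4344

μ ≈ 14.4344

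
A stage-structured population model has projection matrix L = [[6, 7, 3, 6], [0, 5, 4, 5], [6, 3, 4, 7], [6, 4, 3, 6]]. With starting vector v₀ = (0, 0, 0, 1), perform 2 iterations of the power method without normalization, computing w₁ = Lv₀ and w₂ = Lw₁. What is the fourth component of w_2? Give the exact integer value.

w1 = Lv₀ = (6·0 + 7·0 + 3·0 + 6·1; 0·0 + 5·0 + 4·0 + 5·1; 6·0 + 3·0 + 4·0 + 7·1; 6·0 + 4·0 + 3·0 + 6·1) = (6, 5, 7, 6)
w2 = Lw1 = (6·6 + 7·5 + 3·7 + 6·6; 0·6 + 5·5 + 4·7 + 5·6; 6·6 + 3·5 + 4·7 + 7·6; 6·6 + 4·5 + 3·7 + 6·6) = (128, 83, 121, 113)
The requested component of w2 is 113.

113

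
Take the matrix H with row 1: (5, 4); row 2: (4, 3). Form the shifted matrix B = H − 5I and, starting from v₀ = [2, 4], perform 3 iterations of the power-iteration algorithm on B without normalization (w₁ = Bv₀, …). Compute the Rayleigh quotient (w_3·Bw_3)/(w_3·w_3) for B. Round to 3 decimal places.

μ ≈ -3.600

B = H − 5I has rows (0, 4); (4, -2)
w1 = Bv₀ = (16, 0)
w2 = Bw1 = (0, 64)
w3 = Bw2 = (256, -128)
Bw3 = (-512, 1280)
w3·Bw3 = -294912; w3·w3 = 81920; μ ≈ -294912/81920 = -3.600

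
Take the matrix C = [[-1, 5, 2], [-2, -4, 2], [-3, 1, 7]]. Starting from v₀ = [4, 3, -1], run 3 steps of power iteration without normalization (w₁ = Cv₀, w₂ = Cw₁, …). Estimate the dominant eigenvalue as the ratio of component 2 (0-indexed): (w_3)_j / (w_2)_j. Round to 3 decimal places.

w1 = Cv₀ = (9, -22, -16)
w2 = Cw1 = (-151, 38, -161)
w3 = Cw2 = (19, -172, -636)
Ratio at component: -636 / -161 = 3.950

λ ≈ 3.950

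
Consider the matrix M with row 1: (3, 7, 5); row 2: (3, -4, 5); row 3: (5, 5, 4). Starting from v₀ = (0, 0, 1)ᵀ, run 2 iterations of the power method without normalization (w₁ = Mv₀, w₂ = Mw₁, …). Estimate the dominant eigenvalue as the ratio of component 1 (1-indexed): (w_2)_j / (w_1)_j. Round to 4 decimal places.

w1 = Mv₀ = (3·0 + 7·0 + 5·1; 3·0 + (-4)·0 + 5·1; 5·0 + 5·0 + 4·1) = (5, 5, 4)
w2 = Mw1 = (3·5 + 7·5 + 5·4; 3·5 + (-4)·5 + 5·4; 5·5 + 5·5 + 4·4) = (70, 15, 66)
Ratio at component: 70 / 5 = 14.0000

14.0000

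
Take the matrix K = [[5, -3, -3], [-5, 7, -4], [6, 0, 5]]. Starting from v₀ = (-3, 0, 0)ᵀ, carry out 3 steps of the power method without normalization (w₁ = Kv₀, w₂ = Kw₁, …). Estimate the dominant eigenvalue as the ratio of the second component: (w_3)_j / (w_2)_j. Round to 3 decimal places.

w1 = Kv₀ = (-15, 15, -18)
w2 = Kw1 = (-66, 252, -180)
w3 = Kw2 = (-546, 2814, -1296)
Ratio at component: 2814 / 252 = 11.167

11.167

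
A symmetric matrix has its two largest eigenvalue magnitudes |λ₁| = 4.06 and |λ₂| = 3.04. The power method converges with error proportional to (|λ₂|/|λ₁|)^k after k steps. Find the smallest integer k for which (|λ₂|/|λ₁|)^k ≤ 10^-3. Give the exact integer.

|λ₂/λ₁| = 3.04/4.06 = 0.74877
Need k ≥ ln(10^-3) / ln(0.74877) = -6.9078 / -0.2893 ≈ 23.875
Smallest integer k satisfying the bound: 24

24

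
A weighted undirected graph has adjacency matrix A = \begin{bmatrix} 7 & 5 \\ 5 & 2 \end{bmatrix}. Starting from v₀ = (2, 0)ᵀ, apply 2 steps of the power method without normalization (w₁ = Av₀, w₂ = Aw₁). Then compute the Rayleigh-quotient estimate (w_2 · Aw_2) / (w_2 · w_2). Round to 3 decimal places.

w1 = Av₀ = (14, 10)
w2 = Aw1 = (148, 90)
Aw2 = (1486, 920)
w2·Aw2 = 148·1486 + 90·920 = 302728; w2·w2 = 148·148 + 90·90 = 30004
λ ≈ 302728/30004 = 10.090

10.090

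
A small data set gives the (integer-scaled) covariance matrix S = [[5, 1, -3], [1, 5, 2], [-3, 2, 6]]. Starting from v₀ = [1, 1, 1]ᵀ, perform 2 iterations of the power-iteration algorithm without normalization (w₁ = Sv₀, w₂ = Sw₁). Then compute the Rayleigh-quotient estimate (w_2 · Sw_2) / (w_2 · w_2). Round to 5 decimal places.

λ ≈ 6.95309

w1 = Sv₀ = (5·1 + 1·1 + (-3)·1; 1·1 + 5·1 + 2·1; (-3)·1 + 2·1 + 6·1) = (3, 8, 5)
w2 = Sw1 = (5·3 + 1·8 + (-3)·5; 1·3 + 5·8 + 2·5; (-3)·3 + 2·8 + 6·5) = (8, 53, 37)
Sw2 = (-18, 347, 304)
w2·Sw2 = 8·(-18) + 53·347 + 37·304 = 29495; w2·w2 = 8·8 + 53·53 + 37·37 = 4242
λ ≈ 29495/4242 = 6.95309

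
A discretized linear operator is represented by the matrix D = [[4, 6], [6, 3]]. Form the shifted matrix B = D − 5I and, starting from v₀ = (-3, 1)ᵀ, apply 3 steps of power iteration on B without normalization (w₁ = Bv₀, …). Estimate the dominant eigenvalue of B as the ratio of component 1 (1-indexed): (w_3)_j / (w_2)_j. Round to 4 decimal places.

B = D − 5I has rows (-1, 6); (6, -2)
w1 = Bv₀ = ((-1)·(-3) + 6·1; 6·(-3) + (-2)·1) = (9, -20)
w2 = Bw1 = ((-1)·9 + 6·(-20); 6·9 + (-2)·(-20)) = (-129, 94)
w3 = Bw2 = (693, -962)
Ratio: 693/-129 = -5.3721

-5.3721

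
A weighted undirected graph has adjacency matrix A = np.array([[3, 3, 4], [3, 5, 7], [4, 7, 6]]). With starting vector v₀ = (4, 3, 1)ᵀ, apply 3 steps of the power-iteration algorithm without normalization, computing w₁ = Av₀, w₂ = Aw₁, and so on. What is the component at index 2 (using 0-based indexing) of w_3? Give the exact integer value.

8794

w1 = Av₀ = (3·4 + 3·3 + 4·1; 3·4 + 5·3 + 7·1; 4·4 + 7·3 + 6·1) = (25, 34, 43)
w2 = Aw1 = (3·25 + 3·34 + 4·43; 3·25 + 5·34 + 7·43; 4·25 + 7·34 + 6·43) = (349, 546, 596)
w3 = Aw2 = (5069, 7949, 8794)
The requested component of w3 is 8794.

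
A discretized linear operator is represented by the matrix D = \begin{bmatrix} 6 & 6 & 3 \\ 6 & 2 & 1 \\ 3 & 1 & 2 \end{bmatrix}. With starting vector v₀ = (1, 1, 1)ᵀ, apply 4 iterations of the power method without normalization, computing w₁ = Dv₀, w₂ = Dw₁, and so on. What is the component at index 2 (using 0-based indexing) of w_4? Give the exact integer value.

8292

w1 = Dv₀ = (6·1 + 6·1 + 3·1; 6·1 + 2·1 + 1·1; 3·1 + 1·1 + 2·1) = (15, 9, 6)
w2 = Dw1 = (6·15 + 6·9 + 3·6; 6·15 + 2·9 + 1·6; 3·15 + 1·9 + 2·6) = (162, 114, 66)
w3 = Dw2 = (1854, 1266, 732)
w4 = Dw3 = (20916, 14388, 8292)
The requested component of w4 is 8292.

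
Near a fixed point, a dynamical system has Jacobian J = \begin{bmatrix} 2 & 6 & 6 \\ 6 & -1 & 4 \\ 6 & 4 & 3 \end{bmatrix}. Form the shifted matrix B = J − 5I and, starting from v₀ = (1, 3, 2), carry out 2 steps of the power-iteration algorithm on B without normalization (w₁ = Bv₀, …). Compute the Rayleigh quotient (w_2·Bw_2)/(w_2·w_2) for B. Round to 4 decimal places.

μ ≈ -3.3296

B = J − 5I has rows (-3, 6, 6); (6, -6, 4); (6, 4, -2)
w1 = Bv₀ = (27, -4, 14)
w2 = Bw1 = (-21, 242, 118)
Bw2 = (2223, -1106, 606)
w2·Bw2 = -242827; w2·w2 = 72929; μ ≈ -242827/72929 = -3.3296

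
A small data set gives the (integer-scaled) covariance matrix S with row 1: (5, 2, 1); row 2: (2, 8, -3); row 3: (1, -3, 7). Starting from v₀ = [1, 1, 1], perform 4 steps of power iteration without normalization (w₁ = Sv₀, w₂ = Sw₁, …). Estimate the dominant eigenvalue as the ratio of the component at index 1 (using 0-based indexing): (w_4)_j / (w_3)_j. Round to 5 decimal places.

9.44882

w1 = Sv₀ = (5·1 + 2·1 + 1·1; 2·1 + 8·1 + (-3)·1; 1·1 + (-3)·1 + 7·1) = (8, 7, 5)
w2 = Sw1 = (5·8 + 2·7 + 1·5; 2·8 + 8·7 + (-3)·5; 1·8 + (-3)·7 + 7·5) = (59, 57, 22)
w3 = Sw2 = (431, 508, 42)
w4 = Sw3 = (3213, 4800, -799)
Ratio at component: 4800 / 508 = 9.44882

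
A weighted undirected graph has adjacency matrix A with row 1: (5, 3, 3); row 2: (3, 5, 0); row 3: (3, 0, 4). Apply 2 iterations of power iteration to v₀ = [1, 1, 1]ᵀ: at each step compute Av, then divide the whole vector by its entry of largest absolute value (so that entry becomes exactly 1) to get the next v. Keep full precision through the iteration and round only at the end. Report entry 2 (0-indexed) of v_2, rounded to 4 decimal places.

0.6100

Av0 = (11.00000, 8.00000, 7.00000); divide by 11.00000 → v1 = (1.00000, 0.72727, 0.63636)
Av1 = (9.09091, 6.63636, 5.54545); divide by 9.09091 → v2 = (1.00000, 0.73000, 0.61000)
Requested entry of v2: 61/100 = 0.6100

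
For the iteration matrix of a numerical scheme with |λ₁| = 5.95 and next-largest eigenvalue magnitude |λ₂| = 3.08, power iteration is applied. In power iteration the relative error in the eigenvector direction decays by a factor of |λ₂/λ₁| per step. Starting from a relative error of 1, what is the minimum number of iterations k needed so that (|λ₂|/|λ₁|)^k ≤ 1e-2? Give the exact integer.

7

|λ₂/λ₁| = 3.08/5.95 = 0.51765
Need k ≥ ln(1e-2) / ln(0.51765) = -4.6052 / -0.6585 ≈ 6.994
Smallest integer k satisfying the bound: 7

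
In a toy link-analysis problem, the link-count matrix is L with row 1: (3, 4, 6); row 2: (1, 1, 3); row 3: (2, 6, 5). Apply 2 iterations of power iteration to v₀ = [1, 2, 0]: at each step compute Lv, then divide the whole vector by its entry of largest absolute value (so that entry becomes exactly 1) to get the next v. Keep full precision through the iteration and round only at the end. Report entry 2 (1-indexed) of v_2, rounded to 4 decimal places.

0.4341

Lv0 = (11.00000, 3.00000, 14.00000); divide by 14.00000 → v1 = (0.78571, 0.21429, 1.00000)
Lv1 = (9.21429, 4.00000, 7.85714); divide by 9.21429 → v2 = (1.00000, 0.43411, 0.85271)
Requested entry of v2: 56/129 = 0.4341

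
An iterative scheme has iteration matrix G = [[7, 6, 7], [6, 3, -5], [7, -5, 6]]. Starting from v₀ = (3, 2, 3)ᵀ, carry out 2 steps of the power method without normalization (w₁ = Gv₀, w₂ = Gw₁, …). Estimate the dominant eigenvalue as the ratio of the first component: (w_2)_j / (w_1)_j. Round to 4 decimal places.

w1 = Gv₀ = (54, 9, 29)
w2 = Gw1 = (635, 206, 507)
Ratio at component: 635 / 54 = 11.7593

11.7593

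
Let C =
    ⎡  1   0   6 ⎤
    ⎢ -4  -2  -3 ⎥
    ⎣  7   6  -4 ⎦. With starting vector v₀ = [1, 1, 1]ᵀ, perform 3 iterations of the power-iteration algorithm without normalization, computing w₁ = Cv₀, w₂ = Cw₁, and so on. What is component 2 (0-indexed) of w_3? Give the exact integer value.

369

w1 = Cv₀ = (1·1 + 0·1 + 6·1; (-4)·1 + (-2)·1 + (-3)·1; 7·1 + 6·1 + (-4)·1) = (7, -9, 9)
w2 = Cw1 = (1·7 + 0·(-9) + 6·9; (-4)·7 + (-2)·(-9) + (-3)·9; 7·7 + 6·(-9) + (-4)·9) = (61, -37, -41)
w3 = Cw2 = (-185, -47, 369)
The requested component of w3 is 369.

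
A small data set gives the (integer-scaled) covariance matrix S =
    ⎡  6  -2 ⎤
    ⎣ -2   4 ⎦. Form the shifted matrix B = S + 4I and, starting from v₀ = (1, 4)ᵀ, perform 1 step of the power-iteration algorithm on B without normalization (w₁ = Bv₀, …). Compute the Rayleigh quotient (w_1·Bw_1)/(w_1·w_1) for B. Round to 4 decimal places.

B = S + 4I has rows (10, -2); (-2, 8)
w1 = Bv₀ = (2, 30)
Bw1 = (-40, 236)
w1·Bw1 = 7000; w1·w1 = 904; μ ≈ 7000/904 = 7.7434

7.7434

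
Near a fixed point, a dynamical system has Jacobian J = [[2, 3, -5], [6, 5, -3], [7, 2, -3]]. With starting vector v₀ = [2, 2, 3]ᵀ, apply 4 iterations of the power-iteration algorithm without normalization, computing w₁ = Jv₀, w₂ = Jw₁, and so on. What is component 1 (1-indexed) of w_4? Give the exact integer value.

w1 = Jv₀ = (-5, 13, 9)
w2 = Jw1 = (-16, 8, -36)
w3 = Jw2 = (172, 52, 12)
w4 = Jw3 = (440, 1256, 1272)
The requested component of w4 is 440.

440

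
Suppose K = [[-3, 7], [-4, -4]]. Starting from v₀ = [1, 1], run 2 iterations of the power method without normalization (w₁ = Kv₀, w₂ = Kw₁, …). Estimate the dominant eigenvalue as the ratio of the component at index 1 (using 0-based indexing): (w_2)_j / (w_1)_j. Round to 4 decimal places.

w1 = Kv₀ = (4, -8)
w2 = Kw1 = (-68, 16)
Ratio at component: 16 / -8 = -2.0000

-2.0000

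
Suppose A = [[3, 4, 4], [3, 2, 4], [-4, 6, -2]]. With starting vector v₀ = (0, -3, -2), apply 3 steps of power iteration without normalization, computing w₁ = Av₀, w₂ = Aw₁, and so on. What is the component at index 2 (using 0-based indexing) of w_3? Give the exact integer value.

w1 = Av₀ = (-20, -14, -14)
w2 = Aw1 = (-172, -144, 24)
w3 = Aw2 = (-996, -708, -224)
The requested component of w3 is -224.

-224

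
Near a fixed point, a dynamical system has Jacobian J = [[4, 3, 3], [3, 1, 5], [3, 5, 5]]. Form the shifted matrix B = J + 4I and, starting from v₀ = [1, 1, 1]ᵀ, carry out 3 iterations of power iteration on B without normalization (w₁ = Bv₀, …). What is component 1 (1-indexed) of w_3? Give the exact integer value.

2972

B = J + 4I has rows (8, 3, 3); (3, 5, 5); (3, 5, 9)
w1 = Bv₀ = (8·1 + 3·1 + 3·1; 3·1 + 5·1 + 5·1; 3·1 + 5·1 + 9·1) = (14, 13, 17)
w2 = Bw1 = (8·14 + 3·13 + 3·17; 3·14 + 5·13 + 5·17; 3·14 + 5·13 + 9·17) = (202, 192, 260)
w3 = Bw2 = (2972, 2866, 3906)
Requested component of w3: 2972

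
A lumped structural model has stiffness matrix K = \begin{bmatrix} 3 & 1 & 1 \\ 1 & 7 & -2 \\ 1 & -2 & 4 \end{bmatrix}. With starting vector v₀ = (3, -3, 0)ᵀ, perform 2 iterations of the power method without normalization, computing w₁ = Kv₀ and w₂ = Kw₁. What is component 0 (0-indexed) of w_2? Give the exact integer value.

w1 = Kv₀ = (3·3 + 1·(-3) + 1·0; 1·3 + 7·(-3) + (-2)·0; 1·3 + (-2)·(-3) + 4·0) = (6, -18, 9)
w2 = Kw1 = (3·6 + 1·(-18) + 1·9; 1·6 + 7·(-18) + (-2)·9; 1·6 + (-2)·(-18) + 4·9) = (9, -138, 78)
The requested component of w2 is 9.

9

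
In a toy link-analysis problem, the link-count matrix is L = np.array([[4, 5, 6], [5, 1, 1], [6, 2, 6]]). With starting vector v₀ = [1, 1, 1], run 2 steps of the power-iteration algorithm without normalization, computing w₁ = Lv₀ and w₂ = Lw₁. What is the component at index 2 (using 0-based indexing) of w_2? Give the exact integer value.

w1 = Lv₀ = (15, 7, 14)
w2 = Lw1 = (179, 96, 188)
The requested component of w2 is 188.

188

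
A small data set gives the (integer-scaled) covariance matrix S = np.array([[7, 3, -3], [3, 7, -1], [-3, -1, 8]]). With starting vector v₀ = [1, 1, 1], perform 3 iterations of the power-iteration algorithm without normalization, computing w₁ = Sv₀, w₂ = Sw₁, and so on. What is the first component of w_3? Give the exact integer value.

682

w1 = Sv₀ = (7, 9, 4)
w2 = Sw1 = (64, 80, 2)
w3 = Sw2 = (682, 750, -256)
The requested component of w3 is 682.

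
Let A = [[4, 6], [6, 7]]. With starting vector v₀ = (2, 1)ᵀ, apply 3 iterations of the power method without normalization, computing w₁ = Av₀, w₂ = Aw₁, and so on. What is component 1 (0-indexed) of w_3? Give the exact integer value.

2539

w1 = Av₀ = (14, 19)
w2 = Aw1 = (170, 217)
w3 = Aw2 = (1982, 2539)
The requested component of w3 is 2539.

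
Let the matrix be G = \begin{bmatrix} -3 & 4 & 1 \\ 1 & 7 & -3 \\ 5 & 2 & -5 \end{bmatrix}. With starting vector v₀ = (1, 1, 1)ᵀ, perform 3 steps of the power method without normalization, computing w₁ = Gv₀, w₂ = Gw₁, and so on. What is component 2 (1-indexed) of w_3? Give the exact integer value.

203

w1 = Gv₀ = ((-3)·1 + 4·1 + 1·1; 1·1 + 7·1 + (-3)·1; 5·1 + 2·1 + (-5)·1) = (2, 5, 2)
w2 = Gw1 = ((-3)·2 + 4·5 + 1·2; 1·2 + 7·5 + (-3)·2; 5·2 + 2·5 + (-5)·2) = (16, 31, 10)
w3 = Gw2 = (86, 203, 92)
The requested component of w3 is 203.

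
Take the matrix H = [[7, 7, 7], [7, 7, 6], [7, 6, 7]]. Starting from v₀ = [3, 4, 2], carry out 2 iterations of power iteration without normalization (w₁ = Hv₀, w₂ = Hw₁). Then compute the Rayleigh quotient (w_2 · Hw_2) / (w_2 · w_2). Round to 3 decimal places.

w1 = Hv₀ = (63, 61, 59)
w2 = Hw1 = (1281, 1222, 1220)
Hw2 = (26061, 24841, 24839)
w2·Hw2 = 1281·26061 + 1222·24841 + 1220·24839 = 94043423; w2·w2 = 1281·1281 + 1222·1222 + 1220·1220 = 4622645
λ ≈ 94043423/4622645 = 20.344

20.344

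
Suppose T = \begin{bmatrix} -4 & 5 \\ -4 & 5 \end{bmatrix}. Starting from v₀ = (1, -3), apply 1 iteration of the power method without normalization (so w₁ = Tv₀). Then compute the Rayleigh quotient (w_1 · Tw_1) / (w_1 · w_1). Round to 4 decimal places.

w1 = Tv₀ = (-19, -19)
Tw1 = (-19, -19)
w1·Tw1 = (-19)·(-19) + (-19)·(-19) = 722; w1·w1 = (-19)·(-19) + (-19)·(-19) = 722
λ ≈ 722/722 = 1.0000

λ ≈ 1.0000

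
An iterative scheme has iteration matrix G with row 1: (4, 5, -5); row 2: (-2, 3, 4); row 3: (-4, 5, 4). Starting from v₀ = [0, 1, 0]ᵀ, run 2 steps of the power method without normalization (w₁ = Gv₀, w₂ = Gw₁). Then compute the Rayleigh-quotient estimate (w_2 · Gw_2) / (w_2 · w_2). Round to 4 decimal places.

6.0758

w1 = Gv₀ = (5, 3, 5)
w2 = Gw1 = (10, 19, 15)
Gw2 = (60, 97, 115)
w2·Gw2 = 10·60 + 19·97 + 15·115 = 4168; w2·w2 = 10·10 + 19·19 + 15·15 = 686
λ ≈ 4168/686 = 6.0758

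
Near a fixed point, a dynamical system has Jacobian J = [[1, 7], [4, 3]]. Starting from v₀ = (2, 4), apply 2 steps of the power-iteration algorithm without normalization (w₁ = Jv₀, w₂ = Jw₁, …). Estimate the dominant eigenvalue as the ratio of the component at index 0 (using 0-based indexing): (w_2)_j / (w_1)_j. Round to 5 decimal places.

λ ≈ 5.66667

w1 = Jv₀ = (1·2 + 7·4; 4·2 + 3·4) = (30, 20)
w2 = Jw1 = (1·30 + 7·20; 4·30 + 3·20) = (170, 180)
Ratio at component: 170 / 30 = 5.66667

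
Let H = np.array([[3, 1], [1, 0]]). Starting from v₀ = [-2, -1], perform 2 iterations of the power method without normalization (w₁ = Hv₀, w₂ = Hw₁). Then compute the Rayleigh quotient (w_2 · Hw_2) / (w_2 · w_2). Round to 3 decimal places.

w1 = Hv₀ = (3·(-2) + 1·(-1); 1·(-2) + 0·(-1)) = (-7, -2)
w2 = Hw1 = (3·(-7) + 1·(-2); 1·(-7) + 0·(-2)) = (-23, -7)
Hw2 = (-76, -23)
w2·Hw2 = (-23)·(-76) + (-7)·(-23) = 1909; w2·w2 = (-23)·(-23) + (-7)·(-7) = 578
λ ≈ 1909/578 = 3.303

3.303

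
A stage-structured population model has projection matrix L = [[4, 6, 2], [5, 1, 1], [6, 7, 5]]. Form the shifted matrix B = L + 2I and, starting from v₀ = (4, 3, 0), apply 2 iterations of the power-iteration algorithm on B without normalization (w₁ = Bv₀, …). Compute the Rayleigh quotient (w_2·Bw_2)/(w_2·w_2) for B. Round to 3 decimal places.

μ ≈ 13.651

B = L + 2I has rows (6, 6, 2); (5, 3, 1); (6, 7, 7)
w1 = Bv₀ = (6·4 + 6·3 + 2·0; 5·4 + 3·3 + 1·0; 6·4 + 7·3 + 7·0) = (42, 29, 45)
w2 = Bw1 = (6·42 + 6·29 + 2·45; 5·42 + 3·29 + 1·45; 6·42 + 7·29 + 7·45) = (516, 342, 770)
Bw2 = (6688, 4376, 10880)
w2·Bw2 = 13325200; w2·w2 = 976120; μ ≈ 13325200/976120 = 13.651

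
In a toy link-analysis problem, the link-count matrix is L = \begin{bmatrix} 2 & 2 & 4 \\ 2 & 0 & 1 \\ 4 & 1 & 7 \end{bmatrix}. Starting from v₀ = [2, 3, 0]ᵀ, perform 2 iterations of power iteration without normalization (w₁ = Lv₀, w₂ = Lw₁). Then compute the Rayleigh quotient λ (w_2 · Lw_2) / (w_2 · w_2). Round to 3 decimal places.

λ ≈ 9.573

w1 = Lv₀ = (2·2 + 2·3 + 4·0; 2·2 + 0·3 + 1·0; 4·2 + 1·3 + 7·0) = (10, 4, 11)
w2 = Lw1 = (2·10 + 2·4 + 4·11; 2·10 + 0·4 + 1·11; 4·10 + 1·4 + 7·11) = (72, 31, 121)
Lw2 = (690, 265, 1166)
w2·Lw2 = 72·690 + 31·265 + 121·1166 = 198981; w2·w2 = 72·72 + 31·31 + 121·121 = 20786
λ ≈ 198981/20786 = 9.573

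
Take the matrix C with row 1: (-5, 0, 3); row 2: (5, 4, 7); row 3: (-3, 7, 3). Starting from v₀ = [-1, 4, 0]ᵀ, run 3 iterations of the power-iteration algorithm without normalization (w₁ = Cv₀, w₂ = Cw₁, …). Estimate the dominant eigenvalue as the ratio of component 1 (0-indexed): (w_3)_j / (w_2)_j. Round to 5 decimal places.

w1 = Cv₀ = (5, 11, 31)
w2 = Cw1 = (68, 286, 155)
w3 = Cw2 = (125, 2569, 2263)
Ratio at component: 2569 / 286 = 8.98252

λ ≈ 8.98252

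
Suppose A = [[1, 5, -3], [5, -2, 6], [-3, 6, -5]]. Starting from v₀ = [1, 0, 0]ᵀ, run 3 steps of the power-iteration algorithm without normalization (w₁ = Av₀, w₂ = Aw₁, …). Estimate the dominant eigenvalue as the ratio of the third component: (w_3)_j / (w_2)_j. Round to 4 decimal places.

-10.7857

w1 = Av₀ = (1, 5, -3)
w2 = Aw1 = (35, -23, 42)
w3 = Aw2 = (-206, 473, -453)
Ratio at component: -453 / 42 = -10.7857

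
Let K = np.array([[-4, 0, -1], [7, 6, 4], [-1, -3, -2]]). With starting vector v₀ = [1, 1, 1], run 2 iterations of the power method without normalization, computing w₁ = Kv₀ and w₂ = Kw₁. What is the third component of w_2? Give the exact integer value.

-34

w1 = Kv₀ = ((-4)·1 + 0·1 + (-1)·1; 7·1 + 6·1 + 4·1; (-1)·1 + (-3)·1 + (-2)·1) = (-5, 17, -6)
w2 = Kw1 = ((-4)·(-5) + 0·17 + (-1)·(-6); 7·(-5) + 6·17 + 4·(-6); (-1)·(-5) + (-3)·17 + (-2)·(-6)) = (26, 43, -34)
The requested component of w2 is -34.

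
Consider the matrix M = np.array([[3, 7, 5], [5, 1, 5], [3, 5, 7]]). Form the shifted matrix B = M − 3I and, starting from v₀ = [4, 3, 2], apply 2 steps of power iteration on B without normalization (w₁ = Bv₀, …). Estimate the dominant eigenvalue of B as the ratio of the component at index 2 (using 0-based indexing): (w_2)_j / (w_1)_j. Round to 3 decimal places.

B = M − 3I has rows (0, 7, 5); (5, -2, 5); (3, 5, 4)
w1 = Bv₀ = (0·4 + 7·3 + 5·2; 5·4 + (-2)·3 + 5·2; 3·4 + 5·3 + 4·2) = (31, 24, 35)
w2 = Bw1 = (0·31 + 7·24 + 5·35; 5·31 + (-2)·24 + 5·35; 3·31 + 5·24 + 4·35) = (343, 282, 353)
Ratio: 353/35 = 10.086

μ ≈ 10.086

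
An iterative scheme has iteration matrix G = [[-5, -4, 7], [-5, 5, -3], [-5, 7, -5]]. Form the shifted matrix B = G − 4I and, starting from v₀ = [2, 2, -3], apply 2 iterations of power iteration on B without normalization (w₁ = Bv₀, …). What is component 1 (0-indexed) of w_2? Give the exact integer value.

B = G − 4I has rows (-9, -4, 7); (-5, 1, -3); (-5, 7, -9)
w1 = Bv₀ = (-47, 1, 31)
w2 = Bw1 = (636, 143, -37)
Requested component of w2: 143

143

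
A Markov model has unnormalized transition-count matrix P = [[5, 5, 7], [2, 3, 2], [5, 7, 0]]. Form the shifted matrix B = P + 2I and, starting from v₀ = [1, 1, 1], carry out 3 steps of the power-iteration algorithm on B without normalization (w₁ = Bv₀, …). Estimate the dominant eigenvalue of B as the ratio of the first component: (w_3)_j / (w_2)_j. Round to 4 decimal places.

B = P + 2I has rows (7, 5, 7); (2, 5, 2); (5, 7, 2)
w1 = Bv₀ = (19, 9, 14)
w2 = Bw1 = (276, 111, 186)
w3 = Bw2 = (3789, 1479, 2529)
Ratio: 3789/276 = 13.7283

μ ≈ 13.7283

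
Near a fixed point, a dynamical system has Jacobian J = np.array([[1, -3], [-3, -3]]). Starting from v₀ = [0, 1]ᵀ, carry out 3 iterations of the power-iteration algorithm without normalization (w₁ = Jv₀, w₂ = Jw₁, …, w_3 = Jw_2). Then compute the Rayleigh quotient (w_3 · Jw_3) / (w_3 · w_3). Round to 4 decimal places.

w1 = Jv₀ = (1·0 + (-3)·1; (-3)·0 + (-3)·1) = (-3, -3)
w2 = Jw1 = (1·(-3) + (-3)·(-3); (-3)·(-3) + (-3)·(-3)) = (6, 18)
w3 = Jw2 = (-48, -72)
Jw3 = (168, 360)
w3·Jw3 = (-48)·168 + (-72)·360 = -33984; w3·w3 = (-48)·(-48) + (-72)·(-72) = 7488
λ ≈ -33984/7488 = -4.5385

λ ≈ -4.5385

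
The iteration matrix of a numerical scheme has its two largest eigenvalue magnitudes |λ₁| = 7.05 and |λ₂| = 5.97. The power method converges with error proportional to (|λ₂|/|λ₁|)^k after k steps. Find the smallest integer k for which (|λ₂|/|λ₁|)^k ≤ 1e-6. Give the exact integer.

84

|λ₂/λ₁| = 5.97/7.05 = 0.84681
Need k ≥ ln(1e-6) / ln(0.84681) = -13.8155 / -0.1663 ≈ 83.085
Smallest integer k satisfying the bound: 84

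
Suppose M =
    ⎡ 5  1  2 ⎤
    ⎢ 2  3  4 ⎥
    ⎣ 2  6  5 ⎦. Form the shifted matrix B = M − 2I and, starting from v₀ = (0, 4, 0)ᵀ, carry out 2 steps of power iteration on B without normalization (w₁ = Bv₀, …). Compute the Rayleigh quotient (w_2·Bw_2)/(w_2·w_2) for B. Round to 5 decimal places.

8.13064

B = M − 2I has rows (3, 1, 2); (2, 1, 4); (2, 6, 3)
w1 = Bv₀ = (4, 4, 24)
w2 = Bw1 = (64, 108, 104)
Bw2 = (508, 652, 1088)
w2·Bw2 = 216080; w2·w2 = 26576; μ ≈ 216080/26576 = 8.13064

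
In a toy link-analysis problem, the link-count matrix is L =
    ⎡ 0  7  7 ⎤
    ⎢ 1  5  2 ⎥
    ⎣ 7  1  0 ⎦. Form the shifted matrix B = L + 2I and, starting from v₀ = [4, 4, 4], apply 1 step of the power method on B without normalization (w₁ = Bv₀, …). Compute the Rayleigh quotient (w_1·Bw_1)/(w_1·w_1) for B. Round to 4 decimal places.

11.4737

B = L + 2I has rows (2, 7, 7); (1, 7, 2); (7, 1, 2)
w1 = Bv₀ = (2·4 + 7·4 + 7·4; 1·4 + 7·4 + 2·4; 7·4 + 1·4 + 2·4) = (64, 40, 40)
Bw1 = (688, 424, 568)
w1·Bw1 = 83712; w1·w1 = 7296; μ ≈ 83712/7296 = 11.4737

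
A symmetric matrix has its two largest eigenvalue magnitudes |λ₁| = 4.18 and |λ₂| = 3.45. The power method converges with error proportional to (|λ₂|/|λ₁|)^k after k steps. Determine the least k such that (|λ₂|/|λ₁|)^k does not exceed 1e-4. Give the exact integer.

|λ₂/λ₁| = 3.45/4.18 = 0.82536
Need k ≥ ln(1e-4) / ln(0.82536) = -9.2103 / -0.1919 ≈ 47.986
Smallest integer k satisfying the bound: 48

48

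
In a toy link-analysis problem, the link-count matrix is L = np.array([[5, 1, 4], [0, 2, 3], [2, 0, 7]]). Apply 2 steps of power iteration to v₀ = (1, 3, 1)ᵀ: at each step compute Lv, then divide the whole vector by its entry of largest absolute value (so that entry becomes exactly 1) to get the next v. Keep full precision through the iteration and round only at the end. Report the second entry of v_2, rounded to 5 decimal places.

Lv0 = (12.000000, 9.000000, 9.000000); divide by 12.000000 → v1 = (1.000000, 0.750000, 0.750000)
Lv1 = (8.750000, 3.750000, 7.250000); divide by 8.750000 → v2 = (1.000000, 0.428571, 0.828571)
Requested entry of v2: 45/105 = 0.42857

0.42857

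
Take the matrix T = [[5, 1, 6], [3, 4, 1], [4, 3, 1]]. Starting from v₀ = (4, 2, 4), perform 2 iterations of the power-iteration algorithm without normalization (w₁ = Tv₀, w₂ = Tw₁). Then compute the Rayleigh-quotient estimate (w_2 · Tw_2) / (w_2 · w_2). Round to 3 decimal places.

w1 = Tv₀ = (5·4 + 1·2 + 6·4; 3·4 + 4·2 + 1·4; 4·4 + 3·2 + 1·4) = (46, 24, 26)
w2 = Tw1 = (5·46 + 1·24 + 6·26; 3·46 + 4·24 + 1·26; 4·46 + 3·24 + 1·26) = (410, 260, 282)
Tw2 = (4002, 2552, 2702)
w2·Tw2 = 410·4002 + 260·2552 + 282·2702 = 3066304; w2·w2 = 410·410 + 260·260 + 282·282 = 315224
λ ≈ 3066304/315224 = 9.727

9.727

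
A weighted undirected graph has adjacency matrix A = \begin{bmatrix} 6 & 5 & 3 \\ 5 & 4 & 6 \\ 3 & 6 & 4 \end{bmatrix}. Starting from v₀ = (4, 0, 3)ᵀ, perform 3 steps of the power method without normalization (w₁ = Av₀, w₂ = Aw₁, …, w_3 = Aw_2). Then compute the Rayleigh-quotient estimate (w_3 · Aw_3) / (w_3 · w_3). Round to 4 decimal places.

w1 = Av₀ = (6·4 + 5·0 + 3·3; 5·4 + 4·0 + 6·3; 3·4 + 6·0 + 4·3) = (33, 38, 24)
w2 = Aw1 = (6·33 + 5·38 + 3·24; 5·33 + 4·38 + 6·24; 3·33 + 6·38 + 4·24) = (460, 461, 423)
w3 = Aw2 = (6334, 6682, 5838)
Aw3 = (88928, 93426, 82446)
w3·Aw3 = 6334·88928 + 6682·93426 + 5838·82446 = 1668862232; w3·w3 = 6334·6334 + 6682·6682 + 5838·5838 = 118850924
λ ≈ 1668862232/118850924 = 14.0416

λ ≈ 14.0416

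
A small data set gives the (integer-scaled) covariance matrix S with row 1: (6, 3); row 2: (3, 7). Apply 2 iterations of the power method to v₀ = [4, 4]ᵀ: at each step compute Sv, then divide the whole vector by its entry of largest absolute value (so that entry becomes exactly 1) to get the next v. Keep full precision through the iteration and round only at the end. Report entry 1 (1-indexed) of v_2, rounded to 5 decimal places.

Sv0 = (36.000000, 40.000000); divide by 40.000000 → v1 = (0.900000, 1.000000)
Sv1 = (8.400000, 9.700000); divide by 9.700000 → v2 = (0.865979, 1.000000)
Requested entry of v2: 336/388 = 0.86598

0.86598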